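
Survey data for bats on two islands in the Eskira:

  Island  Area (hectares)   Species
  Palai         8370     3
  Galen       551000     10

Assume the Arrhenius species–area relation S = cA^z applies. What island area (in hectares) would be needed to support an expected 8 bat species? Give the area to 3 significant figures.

z = ln(10/3) / ln(551000/8370) = 1.2040 / 4.1871 = 0.2875
c = 3 / 8370^0.2875 = 3 / 13.43 = 0.2234
A = (8/0.2234)^(1/0.2875) ⇒ ln A = ln(35.8)/0.2875 = 12.4435
A = e^12.4435 ≈ 253586 hectares

254000 hectares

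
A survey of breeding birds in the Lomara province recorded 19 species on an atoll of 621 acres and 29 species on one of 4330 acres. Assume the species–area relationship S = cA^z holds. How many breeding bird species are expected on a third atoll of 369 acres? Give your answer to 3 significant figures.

17.0

z = ln(29/19) / ln(4330/621) = 0.4229 / 1.9420 = 0.2177
c = 19 / 621^0.2177 = 19 / 4.057 = 4.684
S₃ = 4.684 × 369^0.2177 = 4.684 × 3.622 ≈ 16.96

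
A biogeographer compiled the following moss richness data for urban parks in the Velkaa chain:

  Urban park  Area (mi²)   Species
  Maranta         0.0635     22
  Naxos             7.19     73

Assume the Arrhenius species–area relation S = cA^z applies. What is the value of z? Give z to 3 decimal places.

0.254

Taking logs: ln S = ln c + z ln A, so z = (ln S₂ − ln S₁)/(ln A₂ − ln A₁).
z = ln(73/22) / ln(7.19/0.0635) = ln(3.318) / ln(113.2) = 1.1994 / 4.7294 = 0.2536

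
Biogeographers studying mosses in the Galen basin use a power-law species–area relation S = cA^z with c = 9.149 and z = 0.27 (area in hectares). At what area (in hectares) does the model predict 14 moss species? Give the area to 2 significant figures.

4.8 hectares

14 = 9.149 × A^0.27  ⇒  A^0.27 = 14/9.149 = 1.53
ln A = ln(1.53) / 0.27 = 0.4254 / 0.27 = 1.5756
A = e^1.5756 ≈ 4.834 hectares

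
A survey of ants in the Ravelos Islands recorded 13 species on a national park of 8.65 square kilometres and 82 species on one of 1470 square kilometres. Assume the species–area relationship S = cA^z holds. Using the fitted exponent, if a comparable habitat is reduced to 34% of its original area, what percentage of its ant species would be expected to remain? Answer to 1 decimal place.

67.9%

z = ln(82/13) / ln(1470/8.65) = 1.8418 / 5.1355 = 0.3586
S_new/S_old = (A_new/A_old)^z = 0.34^0.3586 = exp(0.3586 × -1.0788) = 0.6792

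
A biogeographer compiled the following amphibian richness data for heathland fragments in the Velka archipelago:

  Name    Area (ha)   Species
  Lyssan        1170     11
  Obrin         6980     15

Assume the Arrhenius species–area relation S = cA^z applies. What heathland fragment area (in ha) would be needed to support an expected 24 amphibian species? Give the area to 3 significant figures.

105000 ha

z = ln(15/11) / ln(6980/1170) = 0.3102 / 1.7860 = 0.1737
c = 11 / 1170^0.1737 = 11 / 3.41 = 3.225
A = (24/3.225)^(1/0.1737) ⇒ ln A = ln(7.441)/0.1737 = 11.5573
A = e^11.5573 ≈ 104542 ha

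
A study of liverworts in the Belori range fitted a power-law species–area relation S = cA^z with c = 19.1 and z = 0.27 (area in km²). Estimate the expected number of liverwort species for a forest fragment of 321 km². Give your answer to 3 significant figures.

S = 19.1 × 321^0.27
ln S = ln 19.1 + 0.27 × ln 321 = 2.9497 + 0.27 × 5.7714 = 4.5080
S = e^4.5080 ≈ 90.74

90.7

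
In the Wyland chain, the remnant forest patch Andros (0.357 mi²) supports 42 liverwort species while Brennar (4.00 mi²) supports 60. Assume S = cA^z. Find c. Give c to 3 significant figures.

48.9

z = ln(S₂/S₁) / ln(A₂/A₁) = ln(60/42) / ln(4/0.357) = 0.3567 / 2.4163 = 0.1476
c = S₁ / A₁^z = 42 / 0.357^0.1476 = 42 / 0.859 = 48.9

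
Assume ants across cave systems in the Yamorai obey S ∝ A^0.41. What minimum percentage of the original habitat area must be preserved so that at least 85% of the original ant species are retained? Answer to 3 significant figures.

Need (A_new/A_old)^0.41 = 0.85, so A_new/A_old = 0.85^(1/0.41) = 0.85^2.439
ln(A_new/A_old) = ln 0.85 / 0.41 = -0.1625 / 0.41 = -0.3964
A_new/A_old = e^-0.3964 ≈ 0.6727

67.3%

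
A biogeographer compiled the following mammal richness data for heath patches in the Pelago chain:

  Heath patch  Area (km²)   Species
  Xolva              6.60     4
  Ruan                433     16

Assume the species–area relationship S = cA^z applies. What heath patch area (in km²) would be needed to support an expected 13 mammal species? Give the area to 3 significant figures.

z = ln(16/4) / ln(433/6.6) = 1.3863 / 4.1837 = 0.3314
c = 4 / 6.6^0.3314 = 4 / 1.869 = 2.14
A = (13/2.14)^(1/0.3314) ⇒ ln A = ln(6.074)/0.3314 = 5.4441
A = e^5.4441 ≈ 231.4 km²

231 km²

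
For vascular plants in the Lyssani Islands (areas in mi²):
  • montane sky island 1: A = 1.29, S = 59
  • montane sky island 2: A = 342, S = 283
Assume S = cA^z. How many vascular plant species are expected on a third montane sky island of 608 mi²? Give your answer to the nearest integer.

333

z = ln(283/59) / ln(342/1.29) = 1.5679 / 5.5802 = 0.2810
c = 59 / 1.29^0.2810 = 59 / 1.074 = 54.93
S₃ = 54.93 × 608^0.2810 = 54.93 × 6.056 ≈ 332.7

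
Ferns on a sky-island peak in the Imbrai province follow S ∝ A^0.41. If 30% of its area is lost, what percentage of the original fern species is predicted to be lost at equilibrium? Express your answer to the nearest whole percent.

14%

S_new/S_old = (A_new/A_old)^z = 0.7^0.41
= exp(0.41 × ln 0.7) = exp(0.41 × -0.3567) = exp(-0.1462) ≈ 0.864
Fraction lost = 1 − 0.864 = 0.136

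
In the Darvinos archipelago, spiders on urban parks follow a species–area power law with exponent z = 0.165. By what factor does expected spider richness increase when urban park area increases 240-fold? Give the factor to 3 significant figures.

2.47

S₂/S₁ = (A₂/A₁)^z = 240^0.165
ln(S₂/S₁) = 0.165 × ln 240 = 0.165 × 5.4806 = 0.9043
S₂/S₁ = e^0.9043 ≈ 2.47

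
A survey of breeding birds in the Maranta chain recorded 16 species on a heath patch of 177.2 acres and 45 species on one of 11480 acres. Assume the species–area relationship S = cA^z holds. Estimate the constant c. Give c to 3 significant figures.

4.43

z = ln(S₂/S₁) / ln(A₂/A₁) = ln(45/16) / ln(11480/177.2) = 1.0341 / 4.1711 = 0.2479
c = S₁ / A₁^z = 16 / 177.2^0.2479 = 16 / 3.609 = 4.433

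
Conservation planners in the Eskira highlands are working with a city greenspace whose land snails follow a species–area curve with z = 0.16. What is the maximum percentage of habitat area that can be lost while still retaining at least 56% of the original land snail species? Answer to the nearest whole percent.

97%

Need (A_new/A_old)^0.16 = 0.56, so A_new/A_old = 0.56^(1/0.16) = 0.56^6.25
ln(A_new/A_old) = ln 0.56 / 0.16 = -0.5798 / 0.16 = -3.6239
A_new/A_old = e^-3.6239 ≈ 0.02668
Fraction that can be lost = 1 − 0.02668 = 0.9733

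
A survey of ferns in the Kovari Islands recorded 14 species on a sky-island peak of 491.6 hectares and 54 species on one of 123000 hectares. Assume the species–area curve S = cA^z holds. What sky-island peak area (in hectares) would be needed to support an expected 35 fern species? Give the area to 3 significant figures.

z = ln(54/14) / ln(123000/491.6) = 1.3499 / 5.5223 = 0.2445
c = 14 / 491.6^0.2445 = 14 / 4.55 = 3.077
A = (35/3.077)^(1/0.2445) ⇒ ln A = ln(11.37)/0.2445 = 9.9460
A = e^9.9460 ≈ 20869 hectares

20900 hectares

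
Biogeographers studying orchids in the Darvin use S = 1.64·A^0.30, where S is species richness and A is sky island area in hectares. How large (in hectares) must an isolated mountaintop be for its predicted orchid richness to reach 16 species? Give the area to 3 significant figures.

16 = 1.64 × A^0.3  ⇒  A^0.3 = 16/1.64 = 9.756
ln A = ln(9.756) / 0.3 = 2.2779 / 0.3 = 7.5930
A = e^7.5930 ≈ 1984 hectares

1980 hectares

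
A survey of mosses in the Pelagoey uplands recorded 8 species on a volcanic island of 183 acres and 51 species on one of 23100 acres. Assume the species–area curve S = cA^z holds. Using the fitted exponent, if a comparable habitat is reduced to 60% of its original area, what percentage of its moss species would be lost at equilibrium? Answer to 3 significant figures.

z = ln(51/8) / ln(23100/183) = 1.8524 / 4.8381 = 0.3829
S_new/S_old = (A_new/A_old)^z = 0.6^0.3829 = exp(0.3829 × -0.5108) = 0.8224
Fraction lost = 1 − 0.8224 = 0.1776

17.8%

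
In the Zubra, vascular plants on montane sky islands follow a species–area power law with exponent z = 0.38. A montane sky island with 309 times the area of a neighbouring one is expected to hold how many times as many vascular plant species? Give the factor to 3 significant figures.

8.83

S₂/S₁ = (A₂/A₁)^z = 309^0.38
ln(S₂/S₁) = 0.38 × ln 309 = 0.38 × 5.7333 = 2.1787
S₂/S₁ = e^2.1787 ≈ 8.835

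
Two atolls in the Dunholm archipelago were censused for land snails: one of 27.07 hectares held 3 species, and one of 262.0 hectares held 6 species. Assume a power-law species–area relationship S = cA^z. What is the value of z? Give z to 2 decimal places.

Taking logs: ln S = ln c + z ln A, so z = (ln S₂ − ln S₁)/(ln A₂ − ln A₁).
z = ln(6/3) / ln(262/27.07) = ln(2) / ln(9.679) = 0.6931 / 2.2699 = 0.3054

0.31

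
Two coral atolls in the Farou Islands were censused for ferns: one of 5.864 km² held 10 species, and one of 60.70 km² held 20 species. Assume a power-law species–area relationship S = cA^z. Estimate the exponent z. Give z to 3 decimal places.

Taking logs: ln S = ln c + z ln A, so z = (ln S₂ − ln S₁)/(ln A₂ − ln A₁).
z = ln(20/10) / ln(60.7/5.864) = ln(2) / ln(10.35) = 0.6931 / 2.3371 = 0.2966

0.297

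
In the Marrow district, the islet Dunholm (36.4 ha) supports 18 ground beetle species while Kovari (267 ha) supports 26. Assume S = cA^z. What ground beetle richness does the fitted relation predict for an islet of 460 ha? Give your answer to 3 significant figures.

28.7

z = ln(26/18) / ln(267/36.4) = 0.3677 / 1.9927 = 0.1845
c = 18 / 36.4^0.1845 = 18 / 1.941 = 9.272
S₃ = 9.272 × 460^0.1845 = 9.272 × 3.1 ≈ 28.75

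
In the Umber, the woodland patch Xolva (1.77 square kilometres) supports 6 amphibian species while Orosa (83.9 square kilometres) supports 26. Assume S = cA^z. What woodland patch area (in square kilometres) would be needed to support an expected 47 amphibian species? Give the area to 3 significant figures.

z = ln(26/6) / ln(83.9/1.77) = 1.4663 / 3.8586 = 0.3800
c = 6 / 1.77^0.3800 = 6 / 1.242 = 4.83
A = (47/4.83)^(1/0.3800) ⇒ ln A = ln(9.731)/0.3800 = 5.9876
A = e^5.9876 ≈ 398.5 square kilometres

398 square kilometres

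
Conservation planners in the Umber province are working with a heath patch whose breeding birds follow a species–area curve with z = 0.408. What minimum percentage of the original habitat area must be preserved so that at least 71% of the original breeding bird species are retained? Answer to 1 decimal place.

Need (A_new/A_old)^0.408 = 0.71, so A_new/A_old = 0.71^(1/0.408) = 0.71^2.451
ln(A_new/A_old) = ln 0.71 / 0.408 = -0.3425 / 0.408 = -0.8394
A_new/A_old = e^-0.8394 ≈ 0.432

43.2%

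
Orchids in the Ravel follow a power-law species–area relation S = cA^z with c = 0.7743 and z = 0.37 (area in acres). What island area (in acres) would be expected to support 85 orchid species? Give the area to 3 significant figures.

85 = 0.7743 × A^0.37  ⇒  A^0.37 = 85/0.7743 = 109.8
ln A = ln(109.8) / 0.37 = 4.6984 / 0.37 = 12.6985
A = e^12.6985 ≈ 327259 acres

327000 acres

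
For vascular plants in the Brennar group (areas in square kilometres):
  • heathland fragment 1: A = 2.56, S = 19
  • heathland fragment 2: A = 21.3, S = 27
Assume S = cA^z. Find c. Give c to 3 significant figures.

16.3

z = ln(S₂/S₁) / ln(A₂/A₁) = ln(27/19) / ln(21.3/2.56) = 0.3514 / 2.1187 = 0.1659
c = S₁ / A₁^z = 19 / 2.56^0.1659 = 19 / 1.169 = 16.26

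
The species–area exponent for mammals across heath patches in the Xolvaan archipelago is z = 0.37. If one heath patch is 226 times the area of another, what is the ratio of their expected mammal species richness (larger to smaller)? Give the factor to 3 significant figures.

7.43

S₂/S₁ = (A₂/A₁)^z = 226^0.37
ln(S₂/S₁) = 0.37 × ln 226 = 0.37 × 5.4205 = 2.0056
S₂/S₁ = e^2.0056 ≈ 7.431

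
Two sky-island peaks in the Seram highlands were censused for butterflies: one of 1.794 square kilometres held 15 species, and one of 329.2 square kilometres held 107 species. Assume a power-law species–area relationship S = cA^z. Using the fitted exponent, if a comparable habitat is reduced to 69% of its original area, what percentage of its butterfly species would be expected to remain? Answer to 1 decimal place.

z = ln(107/15) / ln(329.2/1.794) = 1.9648 / 5.2122 = 0.3770
S_new/S_old = (A_new/A_old)^z = 0.69^0.3770 = exp(0.3770 × -0.3711) = 0.8695

86.9%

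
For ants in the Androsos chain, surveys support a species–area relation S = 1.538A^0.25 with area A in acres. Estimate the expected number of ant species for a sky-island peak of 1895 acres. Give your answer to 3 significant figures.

S = 1.538 × 1895^0.25
ln S = ln 1.538 + 0.25 × ln 1895 = 0.4305 + 0.25 × 7.5470 = 2.3172
S = e^2.3172 ≈ 10.15

10.1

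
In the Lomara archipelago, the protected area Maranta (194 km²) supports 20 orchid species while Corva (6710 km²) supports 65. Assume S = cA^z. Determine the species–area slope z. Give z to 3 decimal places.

0.333

Taking logs: ln S = ln c + z ln A, so z = (ln S₂ − ln S₁)/(ln A₂ − ln A₁).
z = ln(65/20) / ln(6710/194) = ln(3.25) / ln(34.59) = 1.1787 / 3.5435 = 0.3326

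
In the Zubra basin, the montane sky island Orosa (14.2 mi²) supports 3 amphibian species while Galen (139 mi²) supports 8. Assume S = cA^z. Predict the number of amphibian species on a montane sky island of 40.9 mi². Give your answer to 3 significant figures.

z = ln(8/3) / ln(139/14.2) = 0.9808 / 2.2812 = 0.4300
c = 3 / 14.2^0.4300 = 3 / 3.129 = 0.9587
S₃ = 0.9587 × 40.9^0.4300 = 0.9587 × 4.931 ≈ 4.728

4.73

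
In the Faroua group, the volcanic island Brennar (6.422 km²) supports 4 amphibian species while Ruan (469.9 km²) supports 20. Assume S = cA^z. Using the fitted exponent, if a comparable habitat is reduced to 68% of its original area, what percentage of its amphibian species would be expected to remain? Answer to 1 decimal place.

86.5%

z = ln(20/4) / ln(469.9/6.422) = 1.6094 / 4.2928 = 0.3749
S_new/S_old = (A_new/A_old)^z = 0.68^0.3749 = exp(0.3749 × -0.3857) = 0.8654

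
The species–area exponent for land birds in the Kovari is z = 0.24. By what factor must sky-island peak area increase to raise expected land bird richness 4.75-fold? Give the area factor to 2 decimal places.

660.02

(A₂/A₁)^0.24 = 4.75, so A₂/A₁ = 4.75^(1/0.24) = 4.75^4.167
ln(A₂/A₁) = ln 4.75 / 0.24 = 1.5581 / 0.24 = 6.4923
A₂/A₁ = e^6.4923 ≈ 660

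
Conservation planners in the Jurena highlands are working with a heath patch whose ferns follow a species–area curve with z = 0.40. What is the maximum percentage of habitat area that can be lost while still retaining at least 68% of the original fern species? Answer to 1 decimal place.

Need (A_new/A_old)^0.4 = 0.68, so A_new/A_old = 0.68^(1/0.4) = 0.68^2.5
ln(A_new/A_old) = ln 0.68 / 0.4 = -0.3857 / 0.4 = -0.9642
A_new/A_old = e^-0.9642 ≈ 0.3813
Fraction that can be lost = 1 − 0.3813 = 0.6187

61.9%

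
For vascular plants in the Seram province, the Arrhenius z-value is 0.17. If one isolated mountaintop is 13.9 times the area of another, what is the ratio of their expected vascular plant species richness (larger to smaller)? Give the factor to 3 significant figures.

S₂/S₁ = (A₂/A₁)^z = 13.9^0.17
ln(S₂/S₁) = 0.17 × ln 13.9 = 0.17 × 2.6319 = 0.4474
S₂/S₁ = e^0.4474 ≈ 1.564

1.56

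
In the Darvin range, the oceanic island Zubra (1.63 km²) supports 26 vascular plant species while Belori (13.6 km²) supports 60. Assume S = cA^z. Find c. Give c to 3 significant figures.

z = ln(S₂/S₁) / ln(A₂/A₁) = ln(60/26) / ln(13.6/1.63) = 0.8362 / 2.1215 = 0.3942
c = S₁ / A₁^z = 26 / 1.63^0.3942 = 26 / 1.212 = 21.45

21.4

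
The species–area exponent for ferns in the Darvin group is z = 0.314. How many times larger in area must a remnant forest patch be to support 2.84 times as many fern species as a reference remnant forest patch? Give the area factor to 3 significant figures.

27.8

(A₂/A₁)^0.314 = 2.84, so A₂/A₁ = 2.84^(1/0.314) = 2.84^3.185
ln(A₂/A₁) = ln 2.84 / 0.314 = 1.0438 / 0.314 = 3.3242
A₂/A₁ = e^3.3242 ≈ 27.78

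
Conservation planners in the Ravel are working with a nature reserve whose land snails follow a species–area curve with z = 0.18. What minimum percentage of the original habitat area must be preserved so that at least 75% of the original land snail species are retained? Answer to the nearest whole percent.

20%

Need (A_new/A_old)^0.18 = 0.75, so A_new/A_old = 0.75^(1/0.18) = 0.75^5.556
ln(A_new/A_old) = ln 0.75 / 0.18 = -0.2877 / 0.18 = -1.5982
A_new/A_old = e^-1.5982 ≈ 0.2023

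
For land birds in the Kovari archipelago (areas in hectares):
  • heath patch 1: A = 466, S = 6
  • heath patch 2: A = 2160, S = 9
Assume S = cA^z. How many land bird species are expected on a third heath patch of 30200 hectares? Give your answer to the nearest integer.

z = ln(9/6) / ln(2160/466) = 0.4055 / 1.5337 = 0.2644
c = 6 / 466^0.2644 = 6 / 5.075 = 1.182
S₃ = 1.182 × 30200^0.2644 = 1.182 × 15.29 ≈ 18.08

18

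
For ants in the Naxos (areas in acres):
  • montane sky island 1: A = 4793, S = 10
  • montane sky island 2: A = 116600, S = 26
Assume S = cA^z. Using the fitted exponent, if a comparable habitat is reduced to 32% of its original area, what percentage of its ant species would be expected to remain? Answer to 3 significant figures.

z = ln(26/10) / ln(116600/4793) = 0.9555 / 3.1916 = 0.2994
S_new/S_old = (A_new/A_old)^z = 0.32^0.2994 = exp(0.2994 × -1.1394) = 0.711

71.1%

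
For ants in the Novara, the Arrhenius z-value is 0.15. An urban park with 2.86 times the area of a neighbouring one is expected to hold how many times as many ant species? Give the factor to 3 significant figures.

1.17

S₂/S₁ = (A₂/A₁)^z = 2.86^0.15
ln(S₂/S₁) = 0.15 × ln 2.86 = 0.15 × 1.0508 = 0.1576
S₂/S₁ = e^0.1576 ≈ 1.171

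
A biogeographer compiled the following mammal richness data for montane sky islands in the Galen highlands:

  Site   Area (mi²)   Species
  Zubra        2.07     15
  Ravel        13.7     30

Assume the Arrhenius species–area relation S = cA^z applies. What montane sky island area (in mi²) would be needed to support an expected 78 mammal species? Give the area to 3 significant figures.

z = ln(30/15) / ln(13.7/2.07) = 0.6931 / 1.8898 = 0.3668
c = 15 / 2.07^0.3668 = 15 / 1.306 = 11.49
A = (78/11.49)^(1/0.3668) ⇒ ln A = ln(6.79)/0.3668 = 5.2226
A = e^5.2226 ≈ 185.4 mi²

185 mi²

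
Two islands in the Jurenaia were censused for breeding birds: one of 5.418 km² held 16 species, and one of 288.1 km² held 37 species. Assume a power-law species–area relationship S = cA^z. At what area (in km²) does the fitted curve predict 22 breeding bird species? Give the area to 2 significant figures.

25 km²

z = ln(37/16) / ln(288.1/5.418) = 0.8383 / 3.9736 = 0.2110
c = 16 / 5.418^0.2110 = 16 / 1.428 = 11.2
A = (22/11.2)^(1/0.2110) ⇒ ln A = ln(1.964)/0.2110 = 3.1992
A = e^3.1992 ≈ 24.51 km²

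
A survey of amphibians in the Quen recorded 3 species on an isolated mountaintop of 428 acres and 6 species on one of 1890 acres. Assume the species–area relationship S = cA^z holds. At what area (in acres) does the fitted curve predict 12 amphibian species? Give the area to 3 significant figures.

z = ln(6/3) / ln(1890/428) = 0.6931 / 1.4852 = 0.4667
c = 3 / 428^0.4667 = 3 / 16.91 = 0.1774
A = (12/0.1774)^(1/0.4667) ⇒ ln A = ln(67.63)/0.4667 = 9.0295
A = e^9.0295 ≈ 8346 acres

8350 acres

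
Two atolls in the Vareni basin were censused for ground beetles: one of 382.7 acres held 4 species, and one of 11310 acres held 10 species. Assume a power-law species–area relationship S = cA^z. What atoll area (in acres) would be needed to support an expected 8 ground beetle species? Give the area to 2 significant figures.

z = ln(10/4) / ln(11310/382.7) = 0.9163 / 3.3862 = 0.2706
c = 4 / 382.7^0.2706 = 4 / 4.999 = 0.8001
A = (8/0.8001)^(1/0.2706) ⇒ ln A = ln(9.999)/0.2706 = 8.5088
A = e^8.5088 ≈ 4958 acres

5000 acres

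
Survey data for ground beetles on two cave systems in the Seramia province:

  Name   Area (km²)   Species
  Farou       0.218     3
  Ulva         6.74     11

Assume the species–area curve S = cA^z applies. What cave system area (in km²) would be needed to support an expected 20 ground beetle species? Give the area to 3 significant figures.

z = ln(11/3) / ln(6.74/0.218) = 1.2993 / 3.4313 = 0.3787
c = 3 / 0.218^0.3787 = 3 / 0.5617 = 5.341
A = (20/5.341)^(1/0.3787) ⇒ ln A = ln(3.745)/0.3787 = 3.4869
A = e^3.4869 ≈ 32.68 km²

32.7 km²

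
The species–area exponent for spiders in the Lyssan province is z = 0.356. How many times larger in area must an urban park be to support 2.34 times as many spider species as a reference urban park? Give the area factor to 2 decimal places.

(A₂/A₁)^0.356 = 2.34, so A₂/A₁ = 2.34^(1/0.356) = 2.34^2.809
ln(A₂/A₁) = ln 2.34 / 0.356 = 0.8502 / 0.356 = 2.3881
A₂/A₁ = e^2.3881 ≈ 10.89

10.89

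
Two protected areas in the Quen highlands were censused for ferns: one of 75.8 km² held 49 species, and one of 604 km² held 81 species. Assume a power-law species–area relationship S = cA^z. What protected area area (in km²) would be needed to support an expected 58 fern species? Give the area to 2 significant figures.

z = ln(81/49) / ln(604/75.8) = 0.5026 / 2.0755 = 0.2422
c = 49 / 75.8^0.2422 = 49 / 2.852 = 17.18
A = (58/17.18)^(1/0.2422) ⇒ ln A = ln(3.376)/0.2422 = 5.0244
A = e^5.0244 ≈ 152.1 km²

150 km²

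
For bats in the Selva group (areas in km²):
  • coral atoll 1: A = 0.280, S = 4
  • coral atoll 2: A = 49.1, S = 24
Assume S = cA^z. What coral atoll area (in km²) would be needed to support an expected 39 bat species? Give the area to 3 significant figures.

199 km²

z = ln(24/4) / ln(49.1/0.28) = 1.7918 / 5.1668 = 0.3468
c = 4 / 0.28^0.3468 = 4 / 0.6431 = 6.22
A = (39/6.22)^(1/0.3468) ⇒ ln A = ln(6.27)/0.3468 = 5.2939
A = e^5.2939 ≈ 199.1 km²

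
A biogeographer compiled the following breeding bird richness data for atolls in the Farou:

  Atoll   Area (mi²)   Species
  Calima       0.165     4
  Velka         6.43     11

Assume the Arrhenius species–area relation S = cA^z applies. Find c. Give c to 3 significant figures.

6.58

z = ln(S₂/S₁) / ln(A₂/A₁) = ln(11/4) / ln(6.43/0.165) = 1.0116 / 3.6628 = 0.2762
c = S₁ / A₁^z = 4 / 0.165^0.2762 = 4 / 0.608 = 6.579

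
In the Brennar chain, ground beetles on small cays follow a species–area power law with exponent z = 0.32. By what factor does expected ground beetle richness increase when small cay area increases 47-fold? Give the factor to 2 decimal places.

3.43

S₂/S₁ = (A₂/A₁)^z = 47^0.32
ln(S₂/S₁) = 0.32 × ln 47 = 0.32 × 3.8501 = 1.2320
S₂/S₁ = e^1.2320 ≈ 3.428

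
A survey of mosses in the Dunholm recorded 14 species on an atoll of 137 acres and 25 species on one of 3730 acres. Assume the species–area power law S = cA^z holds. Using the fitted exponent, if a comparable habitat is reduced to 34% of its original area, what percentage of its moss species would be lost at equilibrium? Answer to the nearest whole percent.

17%

z = ln(25/14) / ln(3730/137) = 0.5798 / 3.3042 = 0.1755
S_new/S_old = (A_new/A_old)^z = 0.34^0.1755 = exp(0.1755 × -1.0788) = 0.8275
Fraction lost = 1 − 0.8275 = 0.1725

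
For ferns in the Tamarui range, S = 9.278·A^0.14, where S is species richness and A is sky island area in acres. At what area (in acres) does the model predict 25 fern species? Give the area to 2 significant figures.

25 = 9.278 × A^0.14  ⇒  A^0.14 = 25/9.278 = 2.695
ln A = ln(2.695) / 0.14 = 0.9912 / 0.14 = 7.0802
A = e^7.0802 ≈ 1188 acres

1200 acres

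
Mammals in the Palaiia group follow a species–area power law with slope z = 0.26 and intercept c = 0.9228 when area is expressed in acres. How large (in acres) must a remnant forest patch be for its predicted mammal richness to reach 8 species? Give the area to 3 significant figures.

8 = 0.9228 × A^0.26  ⇒  A^0.26 = 8/0.9228 = 8.669
ln A = ln(8.669) / 0.26 = 2.1598 / 0.26 = 8.3069
A = e^8.3069 ≈ 4052 acres

4050 acres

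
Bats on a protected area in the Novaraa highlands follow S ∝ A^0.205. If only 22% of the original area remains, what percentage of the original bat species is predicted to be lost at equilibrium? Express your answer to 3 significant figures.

S_new/S_old = (A_new/A_old)^z = 0.22^0.205
= exp(0.205 × ln 0.22) = exp(0.205 × -1.5141) = exp(-0.3104) ≈ 0.7332
Fraction lost = 1 − 0.7332 = 0.2668

26.7%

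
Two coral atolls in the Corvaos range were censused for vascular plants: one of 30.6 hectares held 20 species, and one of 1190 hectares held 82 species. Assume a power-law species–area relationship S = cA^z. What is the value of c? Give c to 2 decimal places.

z = ln(S₂/S₁) / ln(A₂/A₁) = ln(82/20) / ln(1190/30.6) = 1.4110 / 3.6607 = 0.3854
c = S₁ / A₁^z = 20 / 30.6^0.3854 = 20 / 3.738 = 5.35

5.35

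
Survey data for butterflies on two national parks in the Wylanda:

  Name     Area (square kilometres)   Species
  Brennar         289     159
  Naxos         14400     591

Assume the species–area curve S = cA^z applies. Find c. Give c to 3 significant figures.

23.7

z = ln(S₂/S₁) / ln(A₂/A₁) = ln(591/159) / ln(14400/289) = 1.3129 / 3.9086 = 0.3359
c = S₁ / A₁^z = 159 / 289^0.3359 = 159 / 6.709 = 23.7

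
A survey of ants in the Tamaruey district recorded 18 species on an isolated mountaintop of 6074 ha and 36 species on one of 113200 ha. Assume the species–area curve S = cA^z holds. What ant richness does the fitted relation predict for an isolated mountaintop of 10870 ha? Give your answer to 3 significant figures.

20.7

z = ln(36/18) / ln(113200/6074) = 0.6931 / 2.9251 = 0.2370
c = 18 / 6074^0.2370 = 18 / 7.88 = 2.284
S₃ = 2.284 × 10870^0.2370 = 2.284 × 9.046 ≈ 20.66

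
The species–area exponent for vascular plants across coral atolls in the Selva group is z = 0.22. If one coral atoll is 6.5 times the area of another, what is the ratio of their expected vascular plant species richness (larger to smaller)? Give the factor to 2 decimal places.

S₂/S₁ = (A₂/A₁)^z = 6.5^0.22
ln(S₂/S₁) = 0.22 × ln 6.5 = 0.22 × 1.8718 = 0.4118
S₂/S₁ = e^0.4118 ≈ 1.51

1.51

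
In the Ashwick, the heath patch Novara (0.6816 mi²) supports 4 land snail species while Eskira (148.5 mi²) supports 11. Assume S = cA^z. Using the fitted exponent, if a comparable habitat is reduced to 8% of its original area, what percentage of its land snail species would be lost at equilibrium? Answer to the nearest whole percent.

38%

z = ln(11/4) / ln(148.5/0.6816) = 1.0116 / 5.3839 = 0.1879
S_new/S_old = (A_new/A_old)^z = 0.08^0.1879 = exp(0.1879 × -2.5257) = 0.6222
Fraction lost = 1 − 0.6222 = 0.3778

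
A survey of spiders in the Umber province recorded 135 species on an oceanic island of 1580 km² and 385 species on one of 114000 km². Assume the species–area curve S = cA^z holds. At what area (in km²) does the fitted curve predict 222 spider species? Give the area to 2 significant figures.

12000 km²

z = ln(385/135) / ln(114000/1580) = 1.0480 / 4.2788 = 0.2449
c = 135 / 1580^0.2449 = 135 / 6.073 = 22.23
A = (222/22.23)^(1/0.2449) ⇒ ln A = ln(9.987)/0.2449 = 9.3960
A = e^9.3960 ≈ 12041 km²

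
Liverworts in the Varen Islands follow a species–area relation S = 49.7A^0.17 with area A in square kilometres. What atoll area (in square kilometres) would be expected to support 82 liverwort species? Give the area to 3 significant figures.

82 = 49.7 × A^0.17  ⇒  A^0.17 = 82/49.7 = 1.65
ln A = ln(1.65) / 0.17 = 0.5007 / 0.17 = 2.9454
A = e^2.9454 ≈ 19.02 square kilometres

19.0 square kilometres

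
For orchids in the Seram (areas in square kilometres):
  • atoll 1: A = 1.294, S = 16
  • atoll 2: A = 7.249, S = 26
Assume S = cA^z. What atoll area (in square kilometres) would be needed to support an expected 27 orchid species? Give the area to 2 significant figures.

8.3 square kilometres

z = ln(26/16) / ln(7.249/1.294) = 0.4855 / 1.7231 = 0.2818
c = 16 / 1.294^0.2818 = 16 / 1.075 = 14.88
A = (27/14.88)^(1/0.2818) ⇒ ln A = ln(1.815)/0.2818 = 2.1148
A = e^2.1148 ≈ 8.288 square kilometres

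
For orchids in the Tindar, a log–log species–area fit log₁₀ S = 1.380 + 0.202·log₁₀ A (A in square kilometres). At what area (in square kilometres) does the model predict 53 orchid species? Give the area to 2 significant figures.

53 = 23.99 × A^0.202  ⇒  A^0.202 = 53/23.99 = 2.209
ln A = ln(2.209) / 0.202 = 0.7927 / 0.202 = 3.9244
A = e^3.9244 ≈ 50.62 square kilometres

51 square kilometres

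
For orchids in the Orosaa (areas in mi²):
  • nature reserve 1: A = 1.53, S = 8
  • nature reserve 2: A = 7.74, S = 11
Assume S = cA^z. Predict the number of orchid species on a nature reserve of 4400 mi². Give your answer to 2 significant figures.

z = ln(11/8) / ln(7.74/1.53) = 0.3185 / 1.6211 = 0.1964
c = 8 / 1.53^0.1964 = 8 / 1.087 = 7.359
S₃ = 7.359 × 4400^0.1964 = 7.359 × 5.197 ≈ 38.24

38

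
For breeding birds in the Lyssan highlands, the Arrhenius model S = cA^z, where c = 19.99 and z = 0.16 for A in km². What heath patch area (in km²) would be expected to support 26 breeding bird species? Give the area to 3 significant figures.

5.17 km²

26 = 19.99 × A^0.16  ⇒  A^0.16 = 26/19.99 = 1.301
ln A = ln(1.301) / 0.16 = 0.2629 / 0.16 = 1.6429
A = e^1.6429 ≈ 5.17 km²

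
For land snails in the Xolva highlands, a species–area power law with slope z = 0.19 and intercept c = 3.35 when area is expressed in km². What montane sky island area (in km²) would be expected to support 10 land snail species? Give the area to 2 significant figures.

320 km²

10 = 3.35 × A^0.19  ⇒  A^0.19 = 10/3.35 = 2.985
ln A = ln(2.985) / 0.19 = 1.0936 / 0.19 = 5.7559
A = e^5.7559 ≈ 316.1 km²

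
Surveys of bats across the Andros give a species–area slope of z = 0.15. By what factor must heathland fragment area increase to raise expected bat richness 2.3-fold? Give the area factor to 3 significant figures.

(A₂/A₁)^0.15 = 2.3, so A₂/A₁ = 2.3^(1/0.15) = 2.3^6.667
ln(A₂/A₁) = ln 2.3 / 0.15 = 0.8329 / 0.15 = 5.5527
A₂/A₁ = e^5.5527 ≈ 257.9

258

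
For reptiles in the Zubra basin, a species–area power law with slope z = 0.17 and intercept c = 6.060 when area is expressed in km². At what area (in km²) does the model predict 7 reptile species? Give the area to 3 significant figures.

7 = 6.06 × A^0.17  ⇒  A^0.17 = 7/6.06 = 1.155
ln A = ln(1.155) / 0.17 = 0.1442 / 0.17 = 0.8482
A = e^0.8482 ≈ 2.336 km²

2.34 km²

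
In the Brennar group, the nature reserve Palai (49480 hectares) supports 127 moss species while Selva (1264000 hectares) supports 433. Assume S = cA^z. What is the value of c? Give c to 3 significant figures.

2.12

z = ln(S₂/S₁) / ln(A₂/A₁) = ln(433/127) / ln(1264000/49480) = 1.2266 / 3.2405 = 0.3785
c = S₁ / A₁^z = 127 / 49480^0.3785 = 127 / 59.83 = 2.123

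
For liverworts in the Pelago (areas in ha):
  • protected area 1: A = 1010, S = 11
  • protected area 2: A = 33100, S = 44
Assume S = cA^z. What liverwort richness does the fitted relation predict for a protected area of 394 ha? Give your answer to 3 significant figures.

7.57

z = ln(44/11) / ln(33100/1010) = 1.3863 / 3.4896 = 0.3973
c = 11 / 1010^0.3973 = 11 / 15.61 = 0.7045
S₃ = 0.7045 × 394^0.3973 = 0.7045 × 10.74 ≈ 7.568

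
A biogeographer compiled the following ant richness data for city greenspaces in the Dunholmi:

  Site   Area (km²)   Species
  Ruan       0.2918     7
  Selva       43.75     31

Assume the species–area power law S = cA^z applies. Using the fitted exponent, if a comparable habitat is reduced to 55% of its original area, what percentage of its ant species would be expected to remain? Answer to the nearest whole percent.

z = ln(31/7) / ln(43.75/0.2918) = 1.4881 / 5.0102 = 0.2970
S_new/S_old = (A_new/A_old)^z = 0.55^0.2970 = exp(0.2970 × -0.5978) = 0.8373

84%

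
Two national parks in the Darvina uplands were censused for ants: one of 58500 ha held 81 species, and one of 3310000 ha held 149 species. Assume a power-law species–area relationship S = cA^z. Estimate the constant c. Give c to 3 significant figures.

15.4

z = ln(S₂/S₁) / ln(A₂/A₁) = ln(149/81) / ln(3310000/58500) = 0.6095 / 4.0357 = 0.1510
c = S₁ / A₁^z = 81 / 58500^0.1510 = 81 / 5.248 = 15.44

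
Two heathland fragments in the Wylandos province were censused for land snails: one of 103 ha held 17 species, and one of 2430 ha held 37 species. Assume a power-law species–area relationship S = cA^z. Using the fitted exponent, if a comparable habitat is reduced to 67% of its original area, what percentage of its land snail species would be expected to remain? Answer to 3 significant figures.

z = ln(37/17) / ln(2430/103) = 0.7777 / 3.1609 = 0.2460
S_new/S_old = (A_new/A_old)^z = 0.67^0.2460 = exp(0.2460 × -0.4005) = 0.9062

90.6%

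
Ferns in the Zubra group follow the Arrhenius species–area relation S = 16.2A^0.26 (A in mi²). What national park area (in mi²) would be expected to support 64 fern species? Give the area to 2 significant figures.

200 mi²

64 = 16.2 × A^0.26  ⇒  A^0.26 = 64/16.2 = 3.951
ln A = ln(3.951) / 0.26 = 1.3739 / 0.26 = 5.2841
A = e^5.2841 ≈ 197.2 mi²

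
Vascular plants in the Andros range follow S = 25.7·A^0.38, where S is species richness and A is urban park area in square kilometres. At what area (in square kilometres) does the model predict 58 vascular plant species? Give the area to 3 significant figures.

58 = 25.7 × A^0.38  ⇒  A^0.38 = 58/25.7 = 2.257
ln A = ln(2.257) / 0.38 = 0.8140 / 0.38 = 2.1420
A = e^2.1420 ≈ 8.516 square kilometres

8.52 square kilometres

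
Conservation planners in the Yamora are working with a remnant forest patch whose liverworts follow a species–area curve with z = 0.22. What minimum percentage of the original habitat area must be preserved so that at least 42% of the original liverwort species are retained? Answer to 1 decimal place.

1.9%

Need (A_new/A_old)^0.22 = 0.42, so A_new/A_old = 0.42^(1/0.22) = 0.42^4.545
ln(A_new/A_old) = ln 0.42 / 0.22 = -0.8675 / 0.22 = -3.9432
A_new/A_old = e^-3.9432 ≈ 0.01939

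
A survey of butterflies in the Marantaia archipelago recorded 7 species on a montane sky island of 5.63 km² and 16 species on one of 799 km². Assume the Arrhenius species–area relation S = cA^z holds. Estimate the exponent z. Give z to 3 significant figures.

Taking logs: ln S = ln c + z ln A, so z = (ln S₂ − ln S₁)/(ln A₂ − ln A₁).
z = ln(16/7) / ln(799/5.63) = ln(2.286) / ln(141.9) = 0.8267 / 4.9553 = 0.1668

0.167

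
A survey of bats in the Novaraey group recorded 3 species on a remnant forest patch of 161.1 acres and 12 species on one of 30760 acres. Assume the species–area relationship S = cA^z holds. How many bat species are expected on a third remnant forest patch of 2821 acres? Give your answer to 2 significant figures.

6.4

z = ln(12/3) / ln(30760/161.1) = 1.3863 / 5.2519 = 0.2640
c = 3 / 161.1^0.2640 = 3 / 3.825 = 0.7844
S₃ = 0.7844 × 2821^0.2640 = 0.7844 × 8.143 ≈ 6.387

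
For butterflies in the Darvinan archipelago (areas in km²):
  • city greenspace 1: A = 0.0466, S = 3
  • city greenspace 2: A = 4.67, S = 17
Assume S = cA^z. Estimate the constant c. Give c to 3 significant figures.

9.52

z = ln(S₂/S₁) / ln(A₂/A₁) = ln(17/3) / ln(4.67/0.0466) = 1.7346 / 4.6073 = 0.3765
c = S₁ / A₁^z = 3 / 0.0466^0.3765 = 3 / 0.3153 = 9.516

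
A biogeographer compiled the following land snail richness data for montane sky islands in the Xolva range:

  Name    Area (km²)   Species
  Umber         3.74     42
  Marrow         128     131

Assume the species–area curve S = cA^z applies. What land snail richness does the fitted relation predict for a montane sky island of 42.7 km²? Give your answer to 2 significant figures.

z = ln(131/42) / ln(128/3.74) = 1.1375 / 3.5329 = 0.3220
c = 42 / 3.74^0.3220 = 42 / 1.529 = 27.47
S₃ = 27.47 × 42.7^0.3220 = 27.47 × 3.349 ≈ 91.99

92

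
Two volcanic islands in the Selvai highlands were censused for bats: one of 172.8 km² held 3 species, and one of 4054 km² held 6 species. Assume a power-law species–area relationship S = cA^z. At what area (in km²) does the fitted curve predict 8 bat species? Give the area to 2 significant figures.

z = ln(6/3) / ln(4054/172.8) = 0.6931 / 3.1553 = 0.2197
c = 3 / 172.8^0.2197 = 3 / 3.101 = 0.9674
A = (8/0.9674)^(1/0.2197) ⇒ ln A = ln(8.27)/0.2197 = 9.6170
A = e^9.6170 ≈ 15018 km²

15000 km²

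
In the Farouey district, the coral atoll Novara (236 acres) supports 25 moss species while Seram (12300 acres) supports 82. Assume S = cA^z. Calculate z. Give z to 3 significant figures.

0.300

Taking logs: ln S = ln c + z ln A, so z = (ln S₂ − ln S₁)/(ln A₂ − ln A₁).
z = ln(82/25) / ln(12300/236) = ln(3.28) / ln(52.12) = 1.1878 / 3.9535 = 0.3005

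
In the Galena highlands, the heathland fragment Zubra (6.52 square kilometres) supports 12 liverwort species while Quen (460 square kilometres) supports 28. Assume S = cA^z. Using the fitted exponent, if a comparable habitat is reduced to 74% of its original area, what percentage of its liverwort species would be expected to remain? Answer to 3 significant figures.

94.2%

z = ln(28/12) / ln(460/6.52) = 0.8473 / 4.2564 = 0.1991
S_new/S_old = (A_new/A_old)^z = 0.74^0.1991 = exp(0.1991 × -0.3011) = 0.9418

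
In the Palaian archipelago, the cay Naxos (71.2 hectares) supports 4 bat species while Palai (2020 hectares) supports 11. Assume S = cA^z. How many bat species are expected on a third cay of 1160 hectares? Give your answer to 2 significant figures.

9.3

z = ln(11/4) / ln(2020/71.2) = 1.0116 / 3.3454 = 0.3024
c = 4 / 71.2^0.3024 = 4 / 3.632 = 1.101
S₃ = 1.101 × 1160^0.3024 = 1.101 × 8.446 ≈ 9.301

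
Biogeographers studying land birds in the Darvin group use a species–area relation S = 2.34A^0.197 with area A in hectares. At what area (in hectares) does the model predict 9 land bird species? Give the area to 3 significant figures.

9 = 2.34 × A^0.197  ⇒  A^0.197 = 9/2.34 = 3.846
ln A = ln(3.846) / 0.197 = 1.3471 / 0.197 = 6.8379
A = e^6.8379 ≈ 932.6 hectares

933 hectares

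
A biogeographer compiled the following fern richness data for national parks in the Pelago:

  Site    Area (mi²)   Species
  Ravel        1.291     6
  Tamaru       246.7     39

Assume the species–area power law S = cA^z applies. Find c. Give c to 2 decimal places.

5.48

z = ln(S₂/S₁) / ln(A₂/A₁) = ln(39/6) / ln(246.7/1.291) = 1.8718 / 5.2528 = 0.3563
c = S₁ / A₁^z = 6 / 1.291^0.3563 = 6 / 1.095 = 5.478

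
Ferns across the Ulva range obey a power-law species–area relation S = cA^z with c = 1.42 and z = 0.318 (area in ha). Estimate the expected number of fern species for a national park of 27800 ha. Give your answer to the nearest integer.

S = 1.42 × 27800^0.318
ln S = ln 1.42 + 0.318 × ln 27800 = 0.3507 + 0.318 × 10.2328 = 3.6047
S = e^3.6047 ≈ 36.77

37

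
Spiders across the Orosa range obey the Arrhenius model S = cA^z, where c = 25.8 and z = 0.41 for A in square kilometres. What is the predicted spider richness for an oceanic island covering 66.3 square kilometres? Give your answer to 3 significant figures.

S = 25.8 × 66.3^0.41 = 25.8 × 5.582 ≈ 144

144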